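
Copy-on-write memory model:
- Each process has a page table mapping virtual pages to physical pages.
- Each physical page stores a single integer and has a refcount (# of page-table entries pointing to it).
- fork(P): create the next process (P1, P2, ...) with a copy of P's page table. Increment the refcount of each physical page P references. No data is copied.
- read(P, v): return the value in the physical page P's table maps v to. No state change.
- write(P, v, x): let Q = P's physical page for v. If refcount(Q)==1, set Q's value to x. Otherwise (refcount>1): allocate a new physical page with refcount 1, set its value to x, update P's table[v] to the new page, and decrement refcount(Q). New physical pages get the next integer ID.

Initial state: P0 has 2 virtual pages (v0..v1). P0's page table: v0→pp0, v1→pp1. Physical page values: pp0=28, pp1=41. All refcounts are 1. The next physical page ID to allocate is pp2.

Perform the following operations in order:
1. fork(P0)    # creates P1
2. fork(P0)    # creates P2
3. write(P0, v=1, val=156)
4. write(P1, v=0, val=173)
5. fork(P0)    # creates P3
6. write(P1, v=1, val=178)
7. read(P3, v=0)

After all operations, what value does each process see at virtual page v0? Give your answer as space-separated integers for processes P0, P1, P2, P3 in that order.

Answer: 28 173 28 28

Derivation:
Op 1: fork(P0) -> P1. 2 ppages; refcounts: pp0:2 pp1:2
Op 2: fork(P0) -> P2. 2 ppages; refcounts: pp0:3 pp1:3
Op 3: write(P0, v1, 156). refcount(pp1)=3>1 -> COPY to pp2. 3 ppages; refcounts: pp0:3 pp1:2 pp2:1
Op 4: write(P1, v0, 173). refcount(pp0)=3>1 -> COPY to pp3. 4 ppages; refcounts: pp0:2 pp1:2 pp2:1 pp3:1
Op 5: fork(P0) -> P3. 4 ppages; refcounts: pp0:3 pp1:2 pp2:2 pp3:1
Op 6: write(P1, v1, 178). refcount(pp1)=2>1 -> COPY to pp4. 5 ppages; refcounts: pp0:3 pp1:1 pp2:2 pp3:1 pp4:1
Op 7: read(P3, v0) -> 28. No state change.
P0: v0 -> pp0 = 28
P1: v0 -> pp3 = 173
P2: v0 -> pp0 = 28
P3: v0 -> pp0 = 28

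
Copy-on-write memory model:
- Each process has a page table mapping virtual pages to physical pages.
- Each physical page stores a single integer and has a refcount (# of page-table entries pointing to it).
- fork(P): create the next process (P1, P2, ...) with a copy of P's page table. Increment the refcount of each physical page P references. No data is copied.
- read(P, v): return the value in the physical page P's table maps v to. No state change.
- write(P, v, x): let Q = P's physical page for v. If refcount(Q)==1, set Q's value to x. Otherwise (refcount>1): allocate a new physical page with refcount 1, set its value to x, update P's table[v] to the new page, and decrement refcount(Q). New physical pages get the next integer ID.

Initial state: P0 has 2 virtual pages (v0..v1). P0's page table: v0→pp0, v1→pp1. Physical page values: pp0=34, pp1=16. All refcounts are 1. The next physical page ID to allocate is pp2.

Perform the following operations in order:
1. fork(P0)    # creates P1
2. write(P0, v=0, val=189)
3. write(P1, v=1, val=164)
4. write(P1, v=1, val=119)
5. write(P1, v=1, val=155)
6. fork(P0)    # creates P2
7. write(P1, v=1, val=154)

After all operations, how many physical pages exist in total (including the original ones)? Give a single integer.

Op 1: fork(P0) -> P1. 2 ppages; refcounts: pp0:2 pp1:2
Op 2: write(P0, v0, 189). refcount(pp0)=2>1 -> COPY to pp2. 3 ppages; refcounts: pp0:1 pp1:2 pp2:1
Op 3: write(P1, v1, 164). refcount(pp1)=2>1 -> COPY to pp3. 4 ppages; refcounts: pp0:1 pp1:1 pp2:1 pp3:1
Op 4: write(P1, v1, 119). refcount(pp3)=1 -> write in place. 4 ppages; refcounts: pp0:1 pp1:1 pp2:1 pp3:1
Op 5: write(P1, v1, 155). refcount(pp3)=1 -> write in place. 4 ppages; refcounts: pp0:1 pp1:1 pp2:1 pp3:1
Op 6: fork(P0) -> P2. 4 ppages; refcounts: pp0:1 pp1:2 pp2:2 pp3:1
Op 7: write(P1, v1, 154). refcount(pp3)=1 -> write in place. 4 ppages; refcounts: pp0:1 pp1:2 pp2:2 pp3:1

Answer: 4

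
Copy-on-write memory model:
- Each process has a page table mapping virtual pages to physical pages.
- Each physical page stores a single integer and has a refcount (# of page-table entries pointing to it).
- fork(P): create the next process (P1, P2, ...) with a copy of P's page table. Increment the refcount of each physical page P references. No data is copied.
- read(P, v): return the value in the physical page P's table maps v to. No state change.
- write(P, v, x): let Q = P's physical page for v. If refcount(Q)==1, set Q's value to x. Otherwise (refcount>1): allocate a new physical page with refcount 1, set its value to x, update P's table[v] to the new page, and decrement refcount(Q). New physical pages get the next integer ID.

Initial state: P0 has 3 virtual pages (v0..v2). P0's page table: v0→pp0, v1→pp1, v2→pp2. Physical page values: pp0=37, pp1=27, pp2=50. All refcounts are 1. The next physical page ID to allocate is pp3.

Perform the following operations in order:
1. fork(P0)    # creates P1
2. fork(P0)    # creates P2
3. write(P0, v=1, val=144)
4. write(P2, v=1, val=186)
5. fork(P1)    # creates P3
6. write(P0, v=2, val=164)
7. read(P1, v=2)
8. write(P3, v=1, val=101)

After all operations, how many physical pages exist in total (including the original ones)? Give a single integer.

Op 1: fork(P0) -> P1. 3 ppages; refcounts: pp0:2 pp1:2 pp2:2
Op 2: fork(P0) -> P2. 3 ppages; refcounts: pp0:3 pp1:3 pp2:3
Op 3: write(P0, v1, 144). refcount(pp1)=3>1 -> COPY to pp3. 4 ppages; refcounts: pp0:3 pp1:2 pp2:3 pp3:1
Op 4: write(P2, v1, 186). refcount(pp1)=2>1 -> COPY to pp4. 5 ppages; refcounts: pp0:3 pp1:1 pp2:3 pp3:1 pp4:1
Op 5: fork(P1) -> P3. 5 ppages; refcounts: pp0:4 pp1:2 pp2:4 pp3:1 pp4:1
Op 6: write(P0, v2, 164). refcount(pp2)=4>1 -> COPY to pp5. 6 ppages; refcounts: pp0:4 pp1:2 pp2:3 pp3:1 pp4:1 pp5:1
Op 7: read(P1, v2) -> 50. No state change.
Op 8: write(P3, v1, 101). refcount(pp1)=2>1 -> COPY to pp6. 7 ppages; refcounts: pp0:4 pp1:1 pp2:3 pp3:1 pp4:1 pp5:1 pp6:1

Answer: 7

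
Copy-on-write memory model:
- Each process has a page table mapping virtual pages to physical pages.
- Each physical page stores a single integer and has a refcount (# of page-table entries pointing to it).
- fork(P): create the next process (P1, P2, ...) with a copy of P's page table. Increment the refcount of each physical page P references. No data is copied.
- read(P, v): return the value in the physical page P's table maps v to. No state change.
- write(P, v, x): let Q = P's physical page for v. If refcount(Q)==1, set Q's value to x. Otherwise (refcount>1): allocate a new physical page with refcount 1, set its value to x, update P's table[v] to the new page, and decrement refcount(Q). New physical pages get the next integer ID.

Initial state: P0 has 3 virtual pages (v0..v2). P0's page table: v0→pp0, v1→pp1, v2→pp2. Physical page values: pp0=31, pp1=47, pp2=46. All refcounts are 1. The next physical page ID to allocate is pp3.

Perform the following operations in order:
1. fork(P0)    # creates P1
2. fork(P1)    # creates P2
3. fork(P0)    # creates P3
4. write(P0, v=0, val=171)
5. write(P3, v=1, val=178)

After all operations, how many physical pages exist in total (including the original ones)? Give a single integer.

Op 1: fork(P0) -> P1. 3 ppages; refcounts: pp0:2 pp1:2 pp2:2
Op 2: fork(P1) -> P2. 3 ppages; refcounts: pp0:3 pp1:3 pp2:3
Op 3: fork(P0) -> P3. 3 ppages; refcounts: pp0:4 pp1:4 pp2:4
Op 4: write(P0, v0, 171). refcount(pp0)=4>1 -> COPY to pp3. 4 ppages; refcounts: pp0:3 pp1:4 pp2:4 pp3:1
Op 5: write(P3, v1, 178). refcount(pp1)=4>1 -> COPY to pp4. 5 ppages; refcounts: pp0:3 pp1:3 pp2:4 pp3:1 pp4:1

Answer: 5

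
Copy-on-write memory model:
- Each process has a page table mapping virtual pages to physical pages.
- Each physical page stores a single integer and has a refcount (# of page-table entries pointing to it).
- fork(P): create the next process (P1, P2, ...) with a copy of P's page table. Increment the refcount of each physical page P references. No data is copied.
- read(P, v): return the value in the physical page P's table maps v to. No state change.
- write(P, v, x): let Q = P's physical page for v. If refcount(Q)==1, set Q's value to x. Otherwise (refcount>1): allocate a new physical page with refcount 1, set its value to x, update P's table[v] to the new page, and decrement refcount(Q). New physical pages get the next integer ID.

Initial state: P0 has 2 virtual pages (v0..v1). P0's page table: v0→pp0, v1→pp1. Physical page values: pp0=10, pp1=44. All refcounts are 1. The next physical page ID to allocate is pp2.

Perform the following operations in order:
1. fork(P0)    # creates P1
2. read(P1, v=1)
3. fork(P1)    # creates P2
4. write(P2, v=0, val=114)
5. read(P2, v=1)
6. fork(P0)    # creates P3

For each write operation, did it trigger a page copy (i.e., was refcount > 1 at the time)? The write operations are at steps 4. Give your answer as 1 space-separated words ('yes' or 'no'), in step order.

Op 1: fork(P0) -> P1. 2 ppages; refcounts: pp0:2 pp1:2
Op 2: read(P1, v1) -> 44. No state change.
Op 3: fork(P1) -> P2. 2 ppages; refcounts: pp0:3 pp1:3
Op 4: write(P2, v0, 114). refcount(pp0)=3>1 -> COPY to pp2. 3 ppages; refcounts: pp0:2 pp1:3 pp2:1
Op 5: read(P2, v1) -> 44. No state change.
Op 6: fork(P0) -> P3. 3 ppages; refcounts: pp0:3 pp1:4 pp2:1

yes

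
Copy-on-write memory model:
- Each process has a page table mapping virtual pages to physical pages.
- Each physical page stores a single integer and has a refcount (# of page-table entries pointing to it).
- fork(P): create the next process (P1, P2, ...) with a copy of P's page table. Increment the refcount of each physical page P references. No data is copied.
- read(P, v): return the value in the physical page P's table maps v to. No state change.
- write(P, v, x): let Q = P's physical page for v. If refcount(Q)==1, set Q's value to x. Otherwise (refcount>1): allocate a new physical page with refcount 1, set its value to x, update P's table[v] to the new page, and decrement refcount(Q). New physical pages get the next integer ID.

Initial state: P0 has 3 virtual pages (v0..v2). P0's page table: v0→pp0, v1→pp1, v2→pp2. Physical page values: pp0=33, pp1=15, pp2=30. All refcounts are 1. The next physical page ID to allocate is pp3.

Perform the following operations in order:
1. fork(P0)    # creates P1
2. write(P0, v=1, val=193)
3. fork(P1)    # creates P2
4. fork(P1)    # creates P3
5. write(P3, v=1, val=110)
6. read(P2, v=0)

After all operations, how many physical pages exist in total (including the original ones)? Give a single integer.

Op 1: fork(P0) -> P1. 3 ppages; refcounts: pp0:2 pp1:2 pp2:2
Op 2: write(P0, v1, 193). refcount(pp1)=2>1 -> COPY to pp3. 4 ppages; refcounts: pp0:2 pp1:1 pp2:2 pp3:1
Op 3: fork(P1) -> P2. 4 ppages; refcounts: pp0:3 pp1:2 pp2:3 pp3:1
Op 4: fork(P1) -> P3. 4 ppages; refcounts: pp0:4 pp1:3 pp2:4 pp3:1
Op 5: write(P3, v1, 110). refcount(pp1)=3>1 -> COPY to pp4. 5 ppages; refcounts: pp0:4 pp1:2 pp2:4 pp3:1 pp4:1
Op 6: read(P2, v0) -> 33. No state change.

Answer: 5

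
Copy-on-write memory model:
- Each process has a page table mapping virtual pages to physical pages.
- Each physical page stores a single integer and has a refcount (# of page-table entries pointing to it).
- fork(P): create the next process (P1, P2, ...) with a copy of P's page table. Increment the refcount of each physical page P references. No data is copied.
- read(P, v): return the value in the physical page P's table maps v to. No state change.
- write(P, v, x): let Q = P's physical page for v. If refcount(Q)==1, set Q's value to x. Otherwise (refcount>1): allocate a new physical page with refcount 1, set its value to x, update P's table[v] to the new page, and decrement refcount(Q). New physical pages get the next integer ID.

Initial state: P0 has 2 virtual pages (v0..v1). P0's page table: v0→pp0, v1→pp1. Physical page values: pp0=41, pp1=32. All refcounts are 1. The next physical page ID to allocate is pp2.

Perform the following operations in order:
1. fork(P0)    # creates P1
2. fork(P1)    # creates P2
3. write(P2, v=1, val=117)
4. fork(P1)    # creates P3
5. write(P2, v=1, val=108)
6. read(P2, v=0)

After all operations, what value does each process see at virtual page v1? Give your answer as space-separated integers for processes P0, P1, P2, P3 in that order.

Answer: 32 32 108 32

Derivation:
Op 1: fork(P0) -> P1. 2 ppages; refcounts: pp0:2 pp1:2
Op 2: fork(P1) -> P2. 2 ppages; refcounts: pp0:3 pp1:3
Op 3: write(P2, v1, 117). refcount(pp1)=3>1 -> COPY to pp2. 3 ppages; refcounts: pp0:3 pp1:2 pp2:1
Op 4: fork(P1) -> P3. 3 ppages; refcounts: pp0:4 pp1:3 pp2:1
Op 5: write(P2, v1, 108). refcount(pp2)=1 -> write in place. 3 ppages; refcounts: pp0:4 pp1:3 pp2:1
Op 6: read(P2, v0) -> 41. No state change.
P0: v1 -> pp1 = 32
P1: v1 -> pp1 = 32
P2: v1 -> pp2 = 108
P3: v1 -> pp1 = 32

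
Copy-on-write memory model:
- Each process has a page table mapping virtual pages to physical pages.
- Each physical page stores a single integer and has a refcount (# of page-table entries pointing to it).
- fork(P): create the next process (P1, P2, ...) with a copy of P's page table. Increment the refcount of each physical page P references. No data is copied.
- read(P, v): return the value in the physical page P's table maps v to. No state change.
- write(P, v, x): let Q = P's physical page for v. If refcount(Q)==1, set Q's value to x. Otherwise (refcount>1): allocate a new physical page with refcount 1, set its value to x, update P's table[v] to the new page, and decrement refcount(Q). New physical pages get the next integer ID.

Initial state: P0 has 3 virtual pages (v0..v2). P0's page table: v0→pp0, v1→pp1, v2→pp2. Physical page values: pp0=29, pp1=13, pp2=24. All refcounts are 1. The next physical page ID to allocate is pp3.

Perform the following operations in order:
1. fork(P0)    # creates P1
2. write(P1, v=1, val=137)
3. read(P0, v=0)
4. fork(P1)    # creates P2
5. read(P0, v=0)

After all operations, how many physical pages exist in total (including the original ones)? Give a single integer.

Answer: 4

Derivation:
Op 1: fork(P0) -> P1. 3 ppages; refcounts: pp0:2 pp1:2 pp2:2
Op 2: write(P1, v1, 137). refcount(pp1)=2>1 -> COPY to pp3. 4 ppages; refcounts: pp0:2 pp1:1 pp2:2 pp3:1
Op 3: read(P0, v0) -> 29. No state change.
Op 4: fork(P1) -> P2. 4 ppages; refcounts: pp0:3 pp1:1 pp2:3 pp3:2
Op 5: read(P0, v0) -> 29. No state change.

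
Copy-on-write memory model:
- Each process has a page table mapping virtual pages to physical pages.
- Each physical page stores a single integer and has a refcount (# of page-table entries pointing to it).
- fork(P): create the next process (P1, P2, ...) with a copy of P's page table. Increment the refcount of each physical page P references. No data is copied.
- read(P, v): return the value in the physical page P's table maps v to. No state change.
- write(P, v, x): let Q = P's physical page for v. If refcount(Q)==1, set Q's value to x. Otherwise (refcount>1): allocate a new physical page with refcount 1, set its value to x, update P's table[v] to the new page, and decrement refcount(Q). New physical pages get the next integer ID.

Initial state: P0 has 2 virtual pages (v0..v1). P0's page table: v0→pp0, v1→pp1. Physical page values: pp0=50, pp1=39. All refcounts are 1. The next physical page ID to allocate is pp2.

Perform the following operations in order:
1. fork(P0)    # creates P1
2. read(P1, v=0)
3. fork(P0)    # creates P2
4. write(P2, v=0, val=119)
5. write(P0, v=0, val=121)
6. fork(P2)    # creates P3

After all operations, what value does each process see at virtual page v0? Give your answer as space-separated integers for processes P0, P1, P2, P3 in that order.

Answer: 121 50 119 119

Derivation:
Op 1: fork(P0) -> P1. 2 ppages; refcounts: pp0:2 pp1:2
Op 2: read(P1, v0) -> 50. No state change.
Op 3: fork(P0) -> P2. 2 ppages; refcounts: pp0:3 pp1:3
Op 4: write(P2, v0, 119). refcount(pp0)=3>1 -> COPY to pp2. 3 ppages; refcounts: pp0:2 pp1:3 pp2:1
Op 5: write(P0, v0, 121). refcount(pp0)=2>1 -> COPY to pp3. 4 ppages; refcounts: pp0:1 pp1:3 pp2:1 pp3:1
Op 6: fork(P2) -> P3. 4 ppages; refcounts: pp0:1 pp1:4 pp2:2 pp3:1
P0: v0 -> pp3 = 121
P1: v0 -> pp0 = 50
P2: v0 -> pp2 = 119
P3: v0 -> pp2 = 119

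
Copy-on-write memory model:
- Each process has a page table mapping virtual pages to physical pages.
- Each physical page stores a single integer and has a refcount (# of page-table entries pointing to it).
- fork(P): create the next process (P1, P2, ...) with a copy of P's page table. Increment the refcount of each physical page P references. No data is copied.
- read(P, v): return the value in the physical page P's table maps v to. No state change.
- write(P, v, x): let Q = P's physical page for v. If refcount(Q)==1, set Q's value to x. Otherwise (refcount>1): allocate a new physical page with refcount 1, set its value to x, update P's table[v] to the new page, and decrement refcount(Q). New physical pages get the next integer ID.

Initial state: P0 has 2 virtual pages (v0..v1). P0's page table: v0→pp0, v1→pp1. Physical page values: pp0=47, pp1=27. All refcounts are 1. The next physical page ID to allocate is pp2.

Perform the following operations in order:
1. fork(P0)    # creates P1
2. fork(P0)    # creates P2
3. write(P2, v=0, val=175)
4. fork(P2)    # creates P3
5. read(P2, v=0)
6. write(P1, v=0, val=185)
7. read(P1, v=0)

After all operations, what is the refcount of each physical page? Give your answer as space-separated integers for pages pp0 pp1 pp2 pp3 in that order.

Answer: 1 4 2 1

Derivation:
Op 1: fork(P0) -> P1. 2 ppages; refcounts: pp0:2 pp1:2
Op 2: fork(P0) -> P2. 2 ppages; refcounts: pp0:3 pp1:3
Op 3: write(P2, v0, 175). refcount(pp0)=3>1 -> COPY to pp2. 3 ppages; refcounts: pp0:2 pp1:3 pp2:1
Op 4: fork(P2) -> P3. 3 ppages; refcounts: pp0:2 pp1:4 pp2:2
Op 5: read(P2, v0) -> 175. No state change.
Op 6: write(P1, v0, 185). refcount(pp0)=2>1 -> COPY to pp3. 4 ppages; refcounts: pp0:1 pp1:4 pp2:2 pp3:1
Op 7: read(P1, v0) -> 185. No state change.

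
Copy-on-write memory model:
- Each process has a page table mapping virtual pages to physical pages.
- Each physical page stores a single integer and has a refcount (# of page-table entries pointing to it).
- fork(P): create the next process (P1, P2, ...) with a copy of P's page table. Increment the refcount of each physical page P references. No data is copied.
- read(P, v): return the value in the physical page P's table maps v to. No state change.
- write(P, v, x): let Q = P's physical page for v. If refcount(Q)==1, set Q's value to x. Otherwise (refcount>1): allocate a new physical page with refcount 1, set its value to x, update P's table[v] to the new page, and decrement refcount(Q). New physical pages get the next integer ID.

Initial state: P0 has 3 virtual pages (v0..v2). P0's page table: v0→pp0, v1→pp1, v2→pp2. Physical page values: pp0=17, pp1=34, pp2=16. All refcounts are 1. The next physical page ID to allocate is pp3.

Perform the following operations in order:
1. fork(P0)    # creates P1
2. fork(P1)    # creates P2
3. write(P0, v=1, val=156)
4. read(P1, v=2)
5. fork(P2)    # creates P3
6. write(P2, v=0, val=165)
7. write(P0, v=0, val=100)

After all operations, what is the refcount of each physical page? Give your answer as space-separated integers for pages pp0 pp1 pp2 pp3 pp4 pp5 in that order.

Op 1: fork(P0) -> P1. 3 ppages; refcounts: pp0:2 pp1:2 pp2:2
Op 2: fork(P1) -> P2. 3 ppages; refcounts: pp0:3 pp1:3 pp2:3
Op 3: write(P0, v1, 156). refcount(pp1)=3>1 -> COPY to pp3. 4 ppages; refcounts: pp0:3 pp1:2 pp2:3 pp3:1
Op 4: read(P1, v2) -> 16. No state change.
Op 5: fork(P2) -> P3. 4 ppages; refcounts: pp0:4 pp1:3 pp2:4 pp3:1
Op 6: write(P2, v0, 165). refcount(pp0)=4>1 -> COPY to pp4. 5 ppages; refcounts: pp0:3 pp1:3 pp2:4 pp3:1 pp4:1
Op 7: write(P0, v0, 100). refcount(pp0)=3>1 -> COPY to pp5. 6 ppages; refcounts: pp0:2 pp1:3 pp2:4 pp3:1 pp4:1 pp5:1

Answer: 2 3 4 1 1 1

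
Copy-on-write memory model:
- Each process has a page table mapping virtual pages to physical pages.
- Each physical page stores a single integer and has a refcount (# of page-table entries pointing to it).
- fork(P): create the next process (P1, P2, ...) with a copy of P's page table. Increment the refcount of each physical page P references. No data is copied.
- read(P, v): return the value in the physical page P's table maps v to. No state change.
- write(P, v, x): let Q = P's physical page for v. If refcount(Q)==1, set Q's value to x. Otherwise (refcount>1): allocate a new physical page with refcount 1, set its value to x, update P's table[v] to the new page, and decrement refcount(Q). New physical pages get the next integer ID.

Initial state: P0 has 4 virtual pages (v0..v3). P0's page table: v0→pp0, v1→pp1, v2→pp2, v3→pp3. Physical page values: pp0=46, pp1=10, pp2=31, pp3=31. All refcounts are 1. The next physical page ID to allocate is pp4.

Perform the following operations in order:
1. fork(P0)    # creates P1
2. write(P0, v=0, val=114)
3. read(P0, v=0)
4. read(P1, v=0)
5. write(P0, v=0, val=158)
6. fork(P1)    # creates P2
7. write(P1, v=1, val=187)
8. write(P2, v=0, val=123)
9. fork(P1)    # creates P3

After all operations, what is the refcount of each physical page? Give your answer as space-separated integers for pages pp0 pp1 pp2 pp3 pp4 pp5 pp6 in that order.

Answer: 2 2 4 4 1 2 1

Derivation:
Op 1: fork(P0) -> P1. 4 ppages; refcounts: pp0:2 pp1:2 pp2:2 pp3:2
Op 2: write(P0, v0, 114). refcount(pp0)=2>1 -> COPY to pp4. 5 ppages; refcounts: pp0:1 pp1:2 pp2:2 pp3:2 pp4:1
Op 3: read(P0, v0) -> 114. No state change.
Op 4: read(P1, v0) -> 46. No state change.
Op 5: write(P0, v0, 158). refcount(pp4)=1 -> write in place. 5 ppages; refcounts: pp0:1 pp1:2 pp2:2 pp3:2 pp4:1
Op 6: fork(P1) -> P2. 5 ppages; refcounts: pp0:2 pp1:3 pp2:3 pp3:3 pp4:1
Op 7: write(P1, v1, 187). refcount(pp1)=3>1 -> COPY to pp5. 6 ppages; refcounts: pp0:2 pp1:2 pp2:3 pp3:3 pp4:1 pp5:1
Op 8: write(P2, v0, 123). refcount(pp0)=2>1 -> COPY to pp6. 7 ppages; refcounts: pp0:1 pp1:2 pp2:3 pp3:3 pp4:1 pp5:1 pp6:1
Op 9: fork(P1) -> P3. 7 ppages; refcounts: pp0:2 pp1:2 pp2:4 pp3:4 pp4:1 pp5:2 pp6:1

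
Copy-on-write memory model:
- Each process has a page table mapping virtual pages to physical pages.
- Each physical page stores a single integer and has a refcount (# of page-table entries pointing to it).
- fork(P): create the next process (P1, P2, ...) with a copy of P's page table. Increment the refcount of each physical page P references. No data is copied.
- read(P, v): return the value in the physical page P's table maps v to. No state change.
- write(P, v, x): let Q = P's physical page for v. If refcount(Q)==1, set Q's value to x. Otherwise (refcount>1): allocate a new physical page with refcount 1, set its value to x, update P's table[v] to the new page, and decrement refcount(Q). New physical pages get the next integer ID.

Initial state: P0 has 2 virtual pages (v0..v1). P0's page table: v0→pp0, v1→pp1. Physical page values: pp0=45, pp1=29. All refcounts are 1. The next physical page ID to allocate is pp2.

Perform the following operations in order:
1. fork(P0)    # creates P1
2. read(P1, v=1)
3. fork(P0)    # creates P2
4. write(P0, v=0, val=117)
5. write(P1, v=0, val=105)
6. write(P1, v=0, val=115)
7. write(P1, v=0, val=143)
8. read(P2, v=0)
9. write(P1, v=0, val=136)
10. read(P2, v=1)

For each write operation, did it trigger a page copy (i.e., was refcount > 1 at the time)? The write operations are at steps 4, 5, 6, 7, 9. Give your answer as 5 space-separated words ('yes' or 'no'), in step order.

Op 1: fork(P0) -> P1. 2 ppages; refcounts: pp0:2 pp1:2
Op 2: read(P1, v1) -> 29. No state change.
Op 3: fork(P0) -> P2. 2 ppages; refcounts: pp0:3 pp1:3
Op 4: write(P0, v0, 117). refcount(pp0)=3>1 -> COPY to pp2. 3 ppages; refcounts: pp0:2 pp1:3 pp2:1
Op 5: write(P1, v0, 105). refcount(pp0)=2>1 -> COPY to pp3. 4 ppages; refcounts: pp0:1 pp1:3 pp2:1 pp3:1
Op 6: write(P1, v0, 115). refcount(pp3)=1 -> write in place. 4 ppages; refcounts: pp0:1 pp1:3 pp2:1 pp3:1
Op 7: write(P1, v0, 143). refcount(pp3)=1 -> write in place. 4 ppages; refcounts: pp0:1 pp1:3 pp2:1 pp3:1
Op 8: read(P2, v0) -> 45. No state change.
Op 9: write(P1, v0, 136). refcount(pp3)=1 -> write in place. 4 ppages; refcounts: pp0:1 pp1:3 pp2:1 pp3:1
Op 10: read(P2, v1) -> 29. No state change.

yes yes no no no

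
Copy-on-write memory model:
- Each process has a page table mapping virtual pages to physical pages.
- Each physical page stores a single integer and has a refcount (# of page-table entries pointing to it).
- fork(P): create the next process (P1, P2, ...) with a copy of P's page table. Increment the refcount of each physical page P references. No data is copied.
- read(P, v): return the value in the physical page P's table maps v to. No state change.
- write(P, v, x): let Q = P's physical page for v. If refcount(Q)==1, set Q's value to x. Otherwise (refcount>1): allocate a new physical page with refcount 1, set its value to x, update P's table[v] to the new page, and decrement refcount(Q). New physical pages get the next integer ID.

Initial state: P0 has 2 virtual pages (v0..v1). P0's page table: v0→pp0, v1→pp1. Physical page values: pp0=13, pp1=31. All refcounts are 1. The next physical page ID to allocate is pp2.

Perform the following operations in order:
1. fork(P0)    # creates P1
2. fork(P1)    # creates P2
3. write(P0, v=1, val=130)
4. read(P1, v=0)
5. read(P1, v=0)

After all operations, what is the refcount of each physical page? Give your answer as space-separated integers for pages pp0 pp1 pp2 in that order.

Op 1: fork(P0) -> P1. 2 ppages; refcounts: pp0:2 pp1:2
Op 2: fork(P1) -> P2. 2 ppages; refcounts: pp0:3 pp1:3
Op 3: write(P0, v1, 130). refcount(pp1)=3>1 -> COPY to pp2. 3 ppages; refcounts: pp0:3 pp1:2 pp2:1
Op 4: read(P1, v0) -> 13. No state change.
Op 5: read(P1, v0) -> 13. No state change.

Answer: 3 2 1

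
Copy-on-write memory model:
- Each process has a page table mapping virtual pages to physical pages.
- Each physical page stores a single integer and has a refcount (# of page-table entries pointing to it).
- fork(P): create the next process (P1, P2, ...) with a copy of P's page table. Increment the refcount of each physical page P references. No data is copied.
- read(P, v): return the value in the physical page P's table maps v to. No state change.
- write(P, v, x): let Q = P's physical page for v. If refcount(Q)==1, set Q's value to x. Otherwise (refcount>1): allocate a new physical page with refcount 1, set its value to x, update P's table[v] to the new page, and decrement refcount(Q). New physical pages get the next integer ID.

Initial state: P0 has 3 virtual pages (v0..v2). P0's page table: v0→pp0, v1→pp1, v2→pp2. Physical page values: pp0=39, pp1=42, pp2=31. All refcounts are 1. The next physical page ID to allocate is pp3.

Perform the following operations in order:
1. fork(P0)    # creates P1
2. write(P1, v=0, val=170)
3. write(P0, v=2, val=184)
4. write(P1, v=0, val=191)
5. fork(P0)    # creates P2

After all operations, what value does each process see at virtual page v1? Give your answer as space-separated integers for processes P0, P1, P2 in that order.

Op 1: fork(P0) -> P1. 3 ppages; refcounts: pp0:2 pp1:2 pp2:2
Op 2: write(P1, v0, 170). refcount(pp0)=2>1 -> COPY to pp3. 4 ppages; refcounts: pp0:1 pp1:2 pp2:2 pp3:1
Op 3: write(P0, v2, 184). refcount(pp2)=2>1 -> COPY to pp4. 5 ppages; refcounts: pp0:1 pp1:2 pp2:1 pp3:1 pp4:1
Op 4: write(P1, v0, 191). refcount(pp3)=1 -> write in place. 5 ppages; refcounts: pp0:1 pp1:2 pp2:1 pp3:1 pp4:1
Op 5: fork(P0) -> P2. 5 ppages; refcounts: pp0:2 pp1:3 pp2:1 pp3:1 pp4:2
P0: v1 -> pp1 = 42
P1: v1 -> pp1 = 42
P2: v1 -> pp1 = 42

Answer: 42 42 42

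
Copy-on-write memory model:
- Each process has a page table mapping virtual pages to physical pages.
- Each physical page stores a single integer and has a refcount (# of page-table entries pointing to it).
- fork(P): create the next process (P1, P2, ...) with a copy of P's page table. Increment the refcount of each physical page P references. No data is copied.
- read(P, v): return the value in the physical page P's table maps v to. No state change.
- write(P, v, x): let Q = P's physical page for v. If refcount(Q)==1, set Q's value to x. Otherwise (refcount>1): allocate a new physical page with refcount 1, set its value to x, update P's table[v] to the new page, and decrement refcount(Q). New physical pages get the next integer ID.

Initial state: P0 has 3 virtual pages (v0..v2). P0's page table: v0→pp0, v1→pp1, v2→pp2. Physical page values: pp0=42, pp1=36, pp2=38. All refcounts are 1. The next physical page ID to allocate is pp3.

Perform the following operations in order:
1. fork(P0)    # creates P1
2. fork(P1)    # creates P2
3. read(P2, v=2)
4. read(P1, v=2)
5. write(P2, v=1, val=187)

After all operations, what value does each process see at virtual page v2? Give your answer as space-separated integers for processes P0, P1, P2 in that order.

Answer: 38 38 38

Derivation:
Op 1: fork(P0) -> P1. 3 ppages; refcounts: pp0:2 pp1:2 pp2:2
Op 2: fork(P1) -> P2. 3 ppages; refcounts: pp0:3 pp1:3 pp2:3
Op 3: read(P2, v2) -> 38. No state change.
Op 4: read(P1, v2) -> 38. No state change.
Op 5: write(P2, v1, 187). refcount(pp1)=3>1 -> COPY to pp3. 4 ppages; refcounts: pp0:3 pp1:2 pp2:3 pp3:1
P0: v2 -> pp2 = 38
P1: v2 -> pp2 = 38
P2: v2 -> pp2 = 38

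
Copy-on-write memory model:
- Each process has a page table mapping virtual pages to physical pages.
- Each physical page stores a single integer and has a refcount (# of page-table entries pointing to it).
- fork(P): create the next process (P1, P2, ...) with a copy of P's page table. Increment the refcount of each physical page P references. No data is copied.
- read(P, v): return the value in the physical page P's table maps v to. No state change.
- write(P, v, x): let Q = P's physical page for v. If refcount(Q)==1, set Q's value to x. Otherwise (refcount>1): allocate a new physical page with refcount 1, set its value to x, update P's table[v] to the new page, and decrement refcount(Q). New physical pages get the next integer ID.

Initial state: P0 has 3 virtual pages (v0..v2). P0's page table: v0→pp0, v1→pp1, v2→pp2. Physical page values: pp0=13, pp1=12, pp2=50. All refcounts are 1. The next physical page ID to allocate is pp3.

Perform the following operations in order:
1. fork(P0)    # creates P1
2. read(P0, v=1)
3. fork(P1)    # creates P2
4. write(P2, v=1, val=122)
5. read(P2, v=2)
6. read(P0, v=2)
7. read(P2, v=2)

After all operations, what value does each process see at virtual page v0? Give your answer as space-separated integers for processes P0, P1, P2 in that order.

Op 1: fork(P0) -> P1. 3 ppages; refcounts: pp0:2 pp1:2 pp2:2
Op 2: read(P0, v1) -> 12. No state change.
Op 3: fork(P1) -> P2. 3 ppages; refcounts: pp0:3 pp1:3 pp2:3
Op 4: write(P2, v1, 122). refcount(pp1)=3>1 -> COPY to pp3. 4 ppages; refcounts: pp0:3 pp1:2 pp2:3 pp3:1
Op 5: read(P2, v2) -> 50. No state change.
Op 6: read(P0, v2) -> 50. No state change.
Op 7: read(P2, v2) -> 50. No state change.
P0: v0 -> pp0 = 13
P1: v0 -> pp0 = 13
P2: v0 -> pp0 = 13

Answer: 13 13 13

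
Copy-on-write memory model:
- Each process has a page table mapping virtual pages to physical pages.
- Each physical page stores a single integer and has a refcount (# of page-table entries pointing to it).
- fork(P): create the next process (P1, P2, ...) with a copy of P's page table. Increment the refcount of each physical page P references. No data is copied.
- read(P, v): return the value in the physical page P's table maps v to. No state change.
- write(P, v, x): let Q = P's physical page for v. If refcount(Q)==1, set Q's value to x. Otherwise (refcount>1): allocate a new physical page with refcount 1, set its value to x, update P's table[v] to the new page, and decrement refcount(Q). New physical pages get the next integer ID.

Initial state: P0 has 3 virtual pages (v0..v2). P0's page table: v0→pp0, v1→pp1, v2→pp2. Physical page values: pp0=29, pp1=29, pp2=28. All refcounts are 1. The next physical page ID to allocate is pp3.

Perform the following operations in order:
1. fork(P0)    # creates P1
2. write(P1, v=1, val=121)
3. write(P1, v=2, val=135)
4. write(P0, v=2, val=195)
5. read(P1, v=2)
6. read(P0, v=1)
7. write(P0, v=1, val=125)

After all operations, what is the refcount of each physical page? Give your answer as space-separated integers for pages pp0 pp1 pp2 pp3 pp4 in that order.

Op 1: fork(P0) -> P1. 3 ppages; refcounts: pp0:2 pp1:2 pp2:2
Op 2: write(P1, v1, 121). refcount(pp1)=2>1 -> COPY to pp3. 4 ppages; refcounts: pp0:2 pp1:1 pp2:2 pp3:1
Op 3: write(P1, v2, 135). refcount(pp2)=2>1 -> COPY to pp4. 5 ppages; refcounts: pp0:2 pp1:1 pp2:1 pp3:1 pp4:1
Op 4: write(P0, v2, 195). refcount(pp2)=1 -> write in place. 5 ppages; refcounts: pp0:2 pp1:1 pp2:1 pp3:1 pp4:1
Op 5: read(P1, v2) -> 135. No state change.
Op 6: read(P0, v1) -> 29. No state change.
Op 7: write(P0, v1, 125). refcount(pp1)=1 -> write in place. 5 ppages; refcounts: pp0:2 pp1:1 pp2:1 pp3:1 pp4:1

Answer: 2 1 1 1 1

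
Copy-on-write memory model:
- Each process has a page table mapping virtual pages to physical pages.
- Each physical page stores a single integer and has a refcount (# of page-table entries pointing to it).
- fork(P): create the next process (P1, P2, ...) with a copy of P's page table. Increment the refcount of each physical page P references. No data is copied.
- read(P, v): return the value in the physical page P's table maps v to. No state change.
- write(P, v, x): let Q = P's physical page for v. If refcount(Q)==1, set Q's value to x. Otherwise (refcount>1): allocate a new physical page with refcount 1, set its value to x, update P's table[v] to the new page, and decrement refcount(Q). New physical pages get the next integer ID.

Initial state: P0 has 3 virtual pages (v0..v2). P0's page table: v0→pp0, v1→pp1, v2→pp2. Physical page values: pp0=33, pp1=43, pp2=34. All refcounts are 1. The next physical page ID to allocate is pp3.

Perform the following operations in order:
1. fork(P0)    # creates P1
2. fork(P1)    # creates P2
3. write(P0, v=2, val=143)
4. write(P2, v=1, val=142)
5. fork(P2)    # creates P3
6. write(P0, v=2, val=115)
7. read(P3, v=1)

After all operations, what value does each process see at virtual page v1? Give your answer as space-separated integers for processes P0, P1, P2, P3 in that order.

Answer: 43 43 142 142

Derivation:
Op 1: fork(P0) -> P1. 3 ppages; refcounts: pp0:2 pp1:2 pp2:2
Op 2: fork(P1) -> P2. 3 ppages; refcounts: pp0:3 pp1:3 pp2:3
Op 3: write(P0, v2, 143). refcount(pp2)=3>1 -> COPY to pp3. 4 ppages; refcounts: pp0:3 pp1:3 pp2:2 pp3:1
Op 4: write(P2, v1, 142). refcount(pp1)=3>1 -> COPY to pp4. 5 ppages; refcounts: pp0:3 pp1:2 pp2:2 pp3:1 pp4:1
Op 5: fork(P2) -> P3. 5 ppages; refcounts: pp0:4 pp1:2 pp2:3 pp3:1 pp4:2
Op 6: write(P0, v2, 115). refcount(pp3)=1 -> write in place. 5 ppages; refcounts: pp0:4 pp1:2 pp2:3 pp3:1 pp4:2
Op 7: read(P3, v1) -> 142. No state change.
P0: v1 -> pp1 = 43
P1: v1 -> pp1 = 43
P2: v1 -> pp4 = 142
P3: v1 -> pp4 = 142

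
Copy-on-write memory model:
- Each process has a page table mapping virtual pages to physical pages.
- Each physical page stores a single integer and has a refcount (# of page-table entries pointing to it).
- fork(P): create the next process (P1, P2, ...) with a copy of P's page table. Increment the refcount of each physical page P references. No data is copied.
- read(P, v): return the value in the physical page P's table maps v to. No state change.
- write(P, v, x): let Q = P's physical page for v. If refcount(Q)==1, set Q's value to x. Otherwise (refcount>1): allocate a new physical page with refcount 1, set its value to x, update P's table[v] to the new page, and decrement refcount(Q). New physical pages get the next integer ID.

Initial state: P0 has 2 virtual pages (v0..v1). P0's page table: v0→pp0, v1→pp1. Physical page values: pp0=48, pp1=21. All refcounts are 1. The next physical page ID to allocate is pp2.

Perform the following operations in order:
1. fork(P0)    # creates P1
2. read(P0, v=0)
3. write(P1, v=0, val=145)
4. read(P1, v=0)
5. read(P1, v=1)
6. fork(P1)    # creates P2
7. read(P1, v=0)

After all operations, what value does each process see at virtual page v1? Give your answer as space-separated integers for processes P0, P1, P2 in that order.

Answer: 21 21 21

Derivation:
Op 1: fork(P0) -> P1. 2 ppages; refcounts: pp0:2 pp1:2
Op 2: read(P0, v0) -> 48. No state change.
Op 3: write(P1, v0, 145). refcount(pp0)=2>1 -> COPY to pp2. 3 ppages; refcounts: pp0:1 pp1:2 pp2:1
Op 4: read(P1, v0) -> 145. No state change.
Op 5: read(P1, v1) -> 21. No state change.
Op 6: fork(P1) -> P2. 3 ppages; refcounts: pp0:1 pp1:3 pp2:2
Op 7: read(P1, v0) -> 145. No state change.
P0: v1 -> pp1 = 21
P1: v1 -> pp1 = 21
P2: v1 -> pp1 = 21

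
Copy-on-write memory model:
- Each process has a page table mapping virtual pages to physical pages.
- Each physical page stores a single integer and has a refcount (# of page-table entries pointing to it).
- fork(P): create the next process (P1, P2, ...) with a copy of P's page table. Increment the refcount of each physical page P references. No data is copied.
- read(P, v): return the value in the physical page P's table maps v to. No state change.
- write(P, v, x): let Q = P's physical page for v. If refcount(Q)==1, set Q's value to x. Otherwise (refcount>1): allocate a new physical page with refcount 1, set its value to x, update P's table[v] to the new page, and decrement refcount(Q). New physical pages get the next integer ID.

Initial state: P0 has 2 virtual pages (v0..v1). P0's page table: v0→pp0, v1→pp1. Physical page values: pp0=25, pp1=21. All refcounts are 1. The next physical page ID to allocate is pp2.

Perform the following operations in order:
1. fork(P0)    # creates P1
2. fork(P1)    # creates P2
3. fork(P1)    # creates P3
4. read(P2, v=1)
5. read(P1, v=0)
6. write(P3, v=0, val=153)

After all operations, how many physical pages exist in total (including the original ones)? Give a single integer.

Op 1: fork(P0) -> P1. 2 ppages; refcounts: pp0:2 pp1:2
Op 2: fork(P1) -> P2. 2 ppages; refcounts: pp0:3 pp1:3
Op 3: fork(P1) -> P3. 2 ppages; refcounts: pp0:4 pp1:4
Op 4: read(P2, v1) -> 21. No state change.
Op 5: read(P1, v0) -> 25. No state change.
Op 6: write(P3, v0, 153). refcount(pp0)=4>1 -> COPY to pp2. 3 ppages; refcounts: pp0:3 pp1:4 pp2:1

Answer: 3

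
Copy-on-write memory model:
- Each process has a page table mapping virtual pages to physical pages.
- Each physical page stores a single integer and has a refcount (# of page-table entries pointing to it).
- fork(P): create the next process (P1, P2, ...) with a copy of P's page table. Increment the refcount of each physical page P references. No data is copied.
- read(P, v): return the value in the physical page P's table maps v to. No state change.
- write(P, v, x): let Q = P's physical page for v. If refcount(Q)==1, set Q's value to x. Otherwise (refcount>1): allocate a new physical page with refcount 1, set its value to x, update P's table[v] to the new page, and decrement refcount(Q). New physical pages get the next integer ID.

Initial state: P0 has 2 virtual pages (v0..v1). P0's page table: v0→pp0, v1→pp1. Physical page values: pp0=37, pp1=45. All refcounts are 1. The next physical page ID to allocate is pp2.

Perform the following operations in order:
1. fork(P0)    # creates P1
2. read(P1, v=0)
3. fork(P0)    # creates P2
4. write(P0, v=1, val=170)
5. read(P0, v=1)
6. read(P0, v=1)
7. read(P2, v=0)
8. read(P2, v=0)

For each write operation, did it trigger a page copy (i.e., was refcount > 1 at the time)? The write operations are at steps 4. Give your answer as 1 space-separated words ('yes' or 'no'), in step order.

Op 1: fork(P0) -> P1. 2 ppages; refcounts: pp0:2 pp1:2
Op 2: read(P1, v0) -> 37. No state change.
Op 3: fork(P0) -> P2. 2 ppages; refcounts: pp0:3 pp1:3
Op 4: write(P0, v1, 170). refcount(pp1)=3>1 -> COPY to pp2. 3 ppages; refcounts: pp0:3 pp1:2 pp2:1
Op 5: read(P0, v1) -> 170. No state change.
Op 6: read(P0, v1) -> 170. No state change.
Op 7: read(P2, v0) -> 37. No state change.
Op 8: read(P2, v0) -> 37. No state change.

yes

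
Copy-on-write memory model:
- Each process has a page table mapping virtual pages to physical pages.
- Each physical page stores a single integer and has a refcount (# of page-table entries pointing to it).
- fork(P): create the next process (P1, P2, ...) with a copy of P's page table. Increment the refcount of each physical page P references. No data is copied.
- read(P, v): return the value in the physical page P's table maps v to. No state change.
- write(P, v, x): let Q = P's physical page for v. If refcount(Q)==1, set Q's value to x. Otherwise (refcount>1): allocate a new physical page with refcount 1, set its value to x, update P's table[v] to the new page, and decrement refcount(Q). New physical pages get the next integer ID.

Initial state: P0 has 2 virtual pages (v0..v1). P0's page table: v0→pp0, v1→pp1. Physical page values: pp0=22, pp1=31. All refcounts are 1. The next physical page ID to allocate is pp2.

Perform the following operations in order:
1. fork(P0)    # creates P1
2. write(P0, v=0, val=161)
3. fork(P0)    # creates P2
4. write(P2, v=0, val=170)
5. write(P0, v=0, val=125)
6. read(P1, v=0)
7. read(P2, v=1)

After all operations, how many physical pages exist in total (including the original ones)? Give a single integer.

Answer: 4

Derivation:
Op 1: fork(P0) -> P1. 2 ppages; refcounts: pp0:2 pp1:2
Op 2: write(P0, v0, 161). refcount(pp0)=2>1 -> COPY to pp2. 3 ppages; refcounts: pp0:1 pp1:2 pp2:1
Op 3: fork(P0) -> P2. 3 ppages; refcounts: pp0:1 pp1:3 pp2:2
Op 4: write(P2, v0, 170). refcount(pp2)=2>1 -> COPY to pp3. 4 ppages; refcounts: pp0:1 pp1:3 pp2:1 pp3:1
Op 5: write(P0, v0, 125). refcount(pp2)=1 -> write in place. 4 ppages; refcounts: pp0:1 pp1:3 pp2:1 pp3:1
Op 6: read(P1, v0) -> 22. No state change.
Op 7: read(P2, v1) -> 31. No state change.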